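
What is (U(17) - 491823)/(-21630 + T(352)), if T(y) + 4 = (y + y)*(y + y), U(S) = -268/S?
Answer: -8361259/8057694 ≈ -1.0377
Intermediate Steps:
T(y) = -4 + 4*y**2 (T(y) = -4 + (y + y)*(y + y) = -4 + (2*y)*(2*y) = -4 + 4*y**2)
(U(17) - 491823)/(-21630 + T(352)) = (-268/17 - 491823)/(-21630 + (-4 + 4*352**2)) = (-268*1/17 - 491823)/(-21630 + (-4 + 4*123904)) = (-268/17 - 491823)/(-21630 + (-4 + 495616)) = -8361259/(17*(-21630 + 495612)) = -8361259/17/473982 = -8361259/17*1/473982 = -8361259/8057694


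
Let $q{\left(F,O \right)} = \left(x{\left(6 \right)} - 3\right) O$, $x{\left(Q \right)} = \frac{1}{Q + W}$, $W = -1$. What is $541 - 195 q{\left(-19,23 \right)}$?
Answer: $13099$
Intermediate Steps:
$x{\left(Q \right)} = \frac{1}{-1 + Q}$ ($x{\left(Q \right)} = \frac{1}{Q - 1} = \frac{1}{-1 + Q}$)
$q{\left(F,O \right)} = - \frac{14 O}{5}$ ($q{\left(F,O \right)} = \left(\frac{1}{-1 + 6} - 3\right) O = \left(\frac{1}{5} - 3\right) O = - \frac{14 O}{5}$)
$541 - 195 q{\left(-19,23 \right)} = 541 - 195 \left(\left(- \frac{14}{5}\right) 23\right) = 541 - -12558 = 541 + 12558 = 13099$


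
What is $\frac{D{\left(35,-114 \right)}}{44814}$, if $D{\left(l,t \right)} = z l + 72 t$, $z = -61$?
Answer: $- \frac{10343}{44814} \approx -0.2308$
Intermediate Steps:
$D{\left(l,t \right)} = - 61 l + 72 t$
$\frac{D{\left(35,-114 \right)}}{44814} = \frac{\left(-61\right) 35 + 72 \left(-114\right)}{44814} = \left(-2135 - 8208\right) \frac{1}{44814} = \left(-10343\right) \frac{1}{44814} = - \frac{10343}{44814}$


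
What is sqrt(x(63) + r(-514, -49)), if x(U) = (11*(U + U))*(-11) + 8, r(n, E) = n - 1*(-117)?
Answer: I*sqrt(15635) ≈ 125.04*I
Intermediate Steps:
r(n, E) = 117 + n (r(n, E) = n + 117 = 117 + n)
x(U) = 8 - 242*U (x(U) = (11*(2*U))*(-11) + 8 = (22*U)*(-11) + 8 = -242*U + 8 = 8 - 242*U)
sqrt(x(63) + r(-514, -49)) = sqrt((8 - 242*63) + (117 - 514)) = sqrt((8 - 15246) - 397) = sqrt(-15238 - 397) = sqrt(-15635) = I*sqrt(15635)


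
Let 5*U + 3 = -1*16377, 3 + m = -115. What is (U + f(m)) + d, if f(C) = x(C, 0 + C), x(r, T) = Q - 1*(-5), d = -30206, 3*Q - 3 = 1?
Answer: -100427/3 ≈ -33476.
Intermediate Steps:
Q = 4/3 (Q = 1 + (1/3)*1 = 1 + 1/3 = 4/3 ≈ 1.3333)
m = -118 (m = -3 - 115 = -118)
x(r, T) = 19/3 (x(r, T) = 4/3 - 1*(-5) = 4/3 + 5 = 19/3)
U = -3276 (U = -3/5 + (-1*16377)/5 = -3/5 + (1/5)*(-16377) = -3/5 - 16377/5 = -3276)
f(C) = 19/3
(U + f(m)) + d = (-3276 + 19/3) - 30206 = -9809/3 - 30206 = -100427/3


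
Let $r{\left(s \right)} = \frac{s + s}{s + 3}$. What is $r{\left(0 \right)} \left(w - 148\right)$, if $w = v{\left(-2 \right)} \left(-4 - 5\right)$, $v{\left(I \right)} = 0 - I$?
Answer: $0$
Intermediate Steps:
$v{\left(I \right)} = - I$
$r{\left(s \right)} = \frac{2 s}{3 + s}$
$w = -18$ ($w = \left(-1\right) \left(-2\right) \left(-4 - 5\right) = 2 \left(-9\right) = -18$)
$r{\left(0 \right)} \left(w - 148\right) = 2 \cdot 0 \frac{1}{3 + 0} \left(-18 - 148\right) = 2 \cdot 0 \cdot \frac{1}{3} \left(-166\right) = 0 \left(-166\right) = 0$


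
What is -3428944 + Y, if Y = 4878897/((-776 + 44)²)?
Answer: -612435203653/178608 ≈ -3.4289e+6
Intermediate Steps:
Y = 1626299/178608 (Y = 4878897/((-732)²) = 4878897/535824 = 4878897*(1/535824) = 1626299/178608 ≈ 9.1054)
-3428944 + Y = -3428944 + 1626299/178608 = -612435203653/178608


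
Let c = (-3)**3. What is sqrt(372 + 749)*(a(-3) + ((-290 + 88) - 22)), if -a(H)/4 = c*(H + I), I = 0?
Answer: -548*sqrt(1121) ≈ -18348.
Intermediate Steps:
c = -27
a(H) = 108*H (a(H) = -(-108)*(H + 0) = -(-108)*H = 108*H)
sqrt(372 + 749)*(a(-3) + ((-290 + 88) - 22)) = sqrt(372 + 749)*(108*(-3) + ((-290 + 88) - 22)) = sqrt(1121)*(-324 + (-202 - 22)) = sqrt(1121)*(-324 - 224) = sqrt(1121)*(-548) = -548*sqrt(1121)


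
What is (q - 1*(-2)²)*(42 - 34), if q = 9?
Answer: 40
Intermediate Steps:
(q - 1*(-2)²)*(42 - 34) = (9 - 1*(-2)²)*(42 - 34) = (9 - 1*4)*8 = (9 - 4)*8 = 5*8 = 40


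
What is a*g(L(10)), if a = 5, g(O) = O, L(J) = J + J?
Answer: 100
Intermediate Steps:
L(J) = 2*J
a*g(L(10)) = 5*(2*10) = 5*20 = 100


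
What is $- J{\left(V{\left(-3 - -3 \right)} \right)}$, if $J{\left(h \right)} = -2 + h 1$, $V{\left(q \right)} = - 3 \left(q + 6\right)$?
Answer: $20$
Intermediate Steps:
$V{\left(q \right)} = -18 - 3 q$ ($V{\left(q \right)} = - 3 \left(6 + q\right) = -18 - 3 q$)
$J{\left(h \right)} = -2 + h$
$- J{\left(V{\left(-3 - -3 \right)} \right)} = - (-2 - \left(18 + 3 \left(-3 - -3\right)\right)) = - (-2 - \left(18 + 3 \left(-3 + 3\right)\right)) = - (-2 - 18) = \left(-1\right) \left(-20\right) = 20$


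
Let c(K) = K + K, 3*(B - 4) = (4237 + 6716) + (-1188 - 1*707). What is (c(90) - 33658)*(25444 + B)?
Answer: -2859088156/3 ≈ -9.5303e+8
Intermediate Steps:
B = 9070/3 (B = 4 + ((4237 + 6716) + (-1188 - 1*707))/3 = 4 + (10953 + (-1188 - 707))/3 = 4 + (10953 - 1895)/3 = 4 + (1/3)*9058 = 4 + 9058/3 = 9070/3 ≈ 3023.3)
c(K) = 2*K
(c(90) - 33658)*(25444 + B) = (2*90 - 33658)*(25444 + 9070/3) = (180 - 33658)*(85402/3) = -33478*85402/3 = -2859088156/3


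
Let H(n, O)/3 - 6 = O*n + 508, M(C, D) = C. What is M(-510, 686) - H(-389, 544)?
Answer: 632796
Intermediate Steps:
H(n, O) = 1542 + 3*O*n (H(n, O) = 18 + 3*(O*n + 508) = 18 + 3*(508 + O*n) = 18 + (1524 + 3*O*n) = 1542 + 3*O*n)
M(-510, 686) - H(-389, 544) = -510 - (1542 + 3*544*(-389)) = -510 - (1542 - 634848) = -510 - 1*(-633306) = -510 + 633306 = 632796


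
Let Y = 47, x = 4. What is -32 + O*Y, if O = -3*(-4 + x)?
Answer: -32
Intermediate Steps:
O = 0 (O = -3*(-4 + 4) = -3*0 = 0)
-32 + O*Y = -32 + 0*47 = -32 + 0 = -32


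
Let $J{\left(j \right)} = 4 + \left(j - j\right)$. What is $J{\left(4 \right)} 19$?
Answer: $76$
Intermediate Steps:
$J{\left(j \right)} = 4$ ($J{\left(j \right)} = 4 + 0 = 4$)
$J{\left(4 \right)} 19 = 4 \cdot 19 = 76$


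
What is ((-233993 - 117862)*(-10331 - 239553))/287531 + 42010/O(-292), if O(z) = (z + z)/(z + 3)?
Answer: 27418938088735/83959052 ≈ 3.2658e+5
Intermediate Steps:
O(z) = 2*z/(3 + z) (O(z) = (2*z)/(3 + z) = 2*z/(3 + z))
((-233993 - 117862)*(-10331 - 239553))/287531 + 42010/O(-292) = ((-233993 - 117862)*(-10331 - 239553))/287531 + 42010/((2*(-292)/(3 - 292))) = -351855*(-249884)*(1/287531) + 42010/((2*(-292)/(-289))) = 87922934820*(1/287531) + 42010/((2*(-292)*(-1/289))) = 87922934820/287531 + 42010/(584/289) = 87922934820/287531 + 42010*(289/584) = 87922934820/287531 + 6070445/292 = 27418938088735/83959052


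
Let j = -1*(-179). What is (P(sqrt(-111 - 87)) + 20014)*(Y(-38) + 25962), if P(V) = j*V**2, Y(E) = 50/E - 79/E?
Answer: -400553510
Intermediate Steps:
j = 179
Y(E) = -29/E
P(V) = 179*V**2
(P(sqrt(-111 - 87)) + 20014)*(Y(-38) + 25962) = (179*(sqrt(-111 - 87))**2 + 20014)*(-29/(-38) + 25962) = (179*(sqrt(-198))**2 + 20014)*(-29*(-1/38) + 25962) = (179*(3*I*sqrt(22))**2 + 20014)*(29/38 + 25962) = (179*(-198) + 20014)*(986585/38) = (-35442 + 20014)*(986585/38) = -15428*986585/38 = -400553510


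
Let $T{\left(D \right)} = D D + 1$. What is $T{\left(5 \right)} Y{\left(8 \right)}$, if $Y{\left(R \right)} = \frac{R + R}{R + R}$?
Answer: $26$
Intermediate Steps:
$T{\left(D \right)} = 1 + D^{2}$ ($T{\left(D \right)} = D^{2} + 1 = 1 + D^{2}$)
$Y{\left(R \right)} = 1$ ($Y{\left(R \right)} = \frac{2 R}{2 R} = 2 R \frac{1}{2 R} = 1$)
$T{\left(5 \right)} Y{\left(8 \right)} = \left(1 + 5^{2}\right) 1 = \left(1 + 25\right) 1 = 26 \cdot 1 = 26$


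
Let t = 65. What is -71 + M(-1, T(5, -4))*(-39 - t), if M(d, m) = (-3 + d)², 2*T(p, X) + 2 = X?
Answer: -1735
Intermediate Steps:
T(p, X) = -1 + X/2
-71 + M(-1, T(5, -4))*(-39 - t) = -71 + (-3 - 1)²*(-39 - 1*65) = -71 + (-4)²*(-39 - 65) = -71 + 16*(-104) = -71 - 1664 = -1735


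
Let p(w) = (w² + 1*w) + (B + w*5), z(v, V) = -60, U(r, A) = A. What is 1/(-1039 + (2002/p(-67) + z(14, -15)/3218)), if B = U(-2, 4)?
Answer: -6582419/6836034853 ≈ -0.00096290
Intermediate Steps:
B = 4
p(w) = 4 + w² + 6*w (p(w) = (w² + 1*w) + (4 + w*5) = (w² + w) + (4 + 5*w) = (w + w²) + (4 + 5*w) = 4 + w² + 6*w)
1/(-1039 + (2002/p(-67) + z(14, -15)/3218)) = 1/(-1039 + (2002/(4 + (-67)² + 6*(-67)) - 60/3218)) = 1/(-1039 + (2002/(4 + 4489 - 402) - 60*1/3218)) = 1/(-1039 + (2002/4091 - 30/1609)) = 1/(-1039 + 3098488/6582419) = 1/(-6836034853/6582419) = -6582419/6836034853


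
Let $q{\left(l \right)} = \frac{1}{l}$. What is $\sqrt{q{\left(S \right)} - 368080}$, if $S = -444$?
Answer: $\frac{i \sqrt{18140454831}}{222} \approx 606.7 i$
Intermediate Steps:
$\sqrt{q{\left(S \right)} - 368080} = \sqrt{\frac{1}{-444} - 368080} = \sqrt{- \frac{1}{444} - 368080} = \sqrt{- \frac{163427521}{444}} = \frac{i \sqrt{18140454831}}{222}$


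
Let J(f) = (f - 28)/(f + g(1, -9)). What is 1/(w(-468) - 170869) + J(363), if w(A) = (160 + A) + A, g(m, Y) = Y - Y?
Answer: 6388968/6923015 ≈ 0.92286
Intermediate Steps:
g(m, Y) = 0
J(f) = (-28 + f)/f (J(f) = (f - 28)/(f + 0) = (-28 + f)/f)
w(A) = 160 + 2*A
1/(w(-468) - 170869) + J(363) = 1/((160 + 2*(-468)) - 170869) + (-28 + 363)/363 = 1/((160 - 936) - 170869) + (1/363)*335 = 1/(-776 - 170869) + 335/363 = 1/(-171645) + 335/363 = -1/171645 + 335/363 = 6388968/6923015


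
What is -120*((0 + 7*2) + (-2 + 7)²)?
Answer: -4680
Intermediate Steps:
-120*((0 + 7*2) + (-2 + 7)²) = -120*((0 + 14) + 5²) = -120*(14 + 25) = -120*39 = -4680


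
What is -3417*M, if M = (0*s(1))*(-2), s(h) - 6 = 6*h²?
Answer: 0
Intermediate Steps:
s(h) = 6 + 6*h²
M = 0 (M = (0*(6 + 6*1²))*(-2) = (0*(6 + 6*1))*(-2) = (0*(6 + 6))*(-2) = (0*12)*(-2) = 0*(-2) = 0)
-3417*M = -3417*0 = 0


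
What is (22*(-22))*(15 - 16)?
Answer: 484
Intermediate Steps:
(22*(-22))*(15 - 16) = -484*(-1) = 484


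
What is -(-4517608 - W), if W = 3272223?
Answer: 7789831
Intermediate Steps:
-(-4517608 - W) = -(-4517608 - 1*3272223) = -(-4517608 - 3272223) = -1*(-7789831) = 7789831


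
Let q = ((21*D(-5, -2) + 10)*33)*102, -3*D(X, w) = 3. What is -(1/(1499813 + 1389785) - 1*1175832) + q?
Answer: 3290691539987/2889598 ≈ 1.1388e+6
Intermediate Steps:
D(X, w) = -1 (D(X, w) = -⅓*3 = -1)
q = -37026 (q = ((21*(-1) + 10)*33)*102 = ((-21 + 10)*33)*102 = -11*33*102 = -363*102 = -37026)
-(1/(1499813 + 1389785) - 1*1175832) + q = -(1/(1499813 + 1389785) - 1*1175832) - 37026 = -(1/2889598 - 1175832) - 37026 = -1*(-3397681795535/2889598) - 37026 = 3397681795535/2889598 - 37026 = 3290691539987/2889598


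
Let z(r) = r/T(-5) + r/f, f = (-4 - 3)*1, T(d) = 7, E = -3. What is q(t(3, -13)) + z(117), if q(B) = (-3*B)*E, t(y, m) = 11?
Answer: 99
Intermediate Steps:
f = -7 (f = -7*1 = -7)
q(B) = 9*B (q(B) = -3*B*(-3) = 9*B)
z(r) = 0 (z(r) = r/7 + r/(-7) = r*(⅐) + r*(-⅐) = r/7 - r/7 = 0)
q(t(3, -13)) + z(117) = 9*11 + 0 = 99 + 0 = 99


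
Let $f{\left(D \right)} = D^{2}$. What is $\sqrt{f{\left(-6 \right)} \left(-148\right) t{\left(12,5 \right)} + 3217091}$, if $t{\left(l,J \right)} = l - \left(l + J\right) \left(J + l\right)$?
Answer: $\sqrt{4692947} \approx 2166.3$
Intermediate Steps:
$t{\left(l,J \right)} = l - \left(J + l\right)^{2}$ ($t{\left(l,J \right)} = l - \left(J + l\right) \left(J + l\right) = l - \left(J + l\right)^{2}$)
$\sqrt{f{\left(-6 \right)} \left(-148\right) t{\left(12,5 \right)} + 3217091} = \sqrt{\left(-6\right)^{2} \left(-148\right) \left(12 - \left(5 + 12\right)^{2}\right) + 3217091} = \sqrt{36 \left(-148\right) \left(12 - 17^{2}\right) + 3217091} = \sqrt{- 5328 \left(12 - 289\right) + 3217091} = \sqrt{\left(-5328\right) \left(-277\right) + 3217091} = \sqrt{1475856 + 3217091} = \sqrt{4692947}$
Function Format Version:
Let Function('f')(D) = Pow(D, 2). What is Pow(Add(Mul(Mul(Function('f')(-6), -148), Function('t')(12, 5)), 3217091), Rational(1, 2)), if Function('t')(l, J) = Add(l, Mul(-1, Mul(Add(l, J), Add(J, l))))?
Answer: Pow(4692947, Rational(1, 2)) ≈ 2166.3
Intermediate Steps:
Function('t')(l, J) = Add(l, Mul(-1, Pow(Add(J, l), 2))) (Function('t')(l, J) = Add(l, Mul(-1, Mul(Add(J, l), Add(J, l)))) = Add(l, Mul(-1, Pow(Add(J, l), 2))))
Pow(Add(Mul(Mul(Function('f')(-6), -148), Function('t')(12, 5)), 3217091), Rational(1, 2)) = Pow(Add(Mul(Mul(Pow(-6, 2), -148), Add(12, Mul(-1, Pow(Add(5, 12), 2)))), 3217091), Rational(1, 2)) = Pow(Add(Mul(Mul(36, -148), Add(12, Mul(-1, Pow(17, 2)))), 3217091), Rational(1, 2)) = Pow(Add(Mul(-5328, Add(12, Mul(-1, 289))), 3217091), Rational(1, 2)) = Pow(Add(Mul(-5328, Add(12, -289)), 3217091), Rational(1, 2)) = Pow(Add(Mul(-5328, -277), 3217091), Rational(1, 2)) = Pow(Add(1475856, 3217091), Rational(1, 2)) = Pow(4692947, Rational(1, 2))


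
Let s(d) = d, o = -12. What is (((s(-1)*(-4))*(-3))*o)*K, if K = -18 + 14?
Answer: -576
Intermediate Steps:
K = -4
(((s(-1)*(-4))*(-3))*o)*K = ((-1*(-4)*(-3))*(-12))*(-4) = ((4*(-3))*(-12))*(-4) = -12*(-12)*(-4) = 144*(-4) = -576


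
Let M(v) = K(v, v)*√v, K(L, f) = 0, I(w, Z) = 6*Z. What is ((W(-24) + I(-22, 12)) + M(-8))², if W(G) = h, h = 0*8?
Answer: 5184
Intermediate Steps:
h = 0
M(v) = 0 (M(v) = 0*√v = 0)
W(G) = 0
((W(-24) + I(-22, 12)) + M(-8))² = ((0 + 6*12) + 0)² = ((0 + 72) + 0)² = (72 + 0)² = 72² = 5184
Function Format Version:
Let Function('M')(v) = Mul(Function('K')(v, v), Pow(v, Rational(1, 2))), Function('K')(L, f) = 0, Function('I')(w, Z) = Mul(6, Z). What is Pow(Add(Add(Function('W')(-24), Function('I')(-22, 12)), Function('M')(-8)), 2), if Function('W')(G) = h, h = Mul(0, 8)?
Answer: 5184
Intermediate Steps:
h = 0
Function('M')(v) = 0 (Function('M')(v) = Mul(0, Pow(v, Rational(1, 2))) = 0)
Function('W')(G) = 0
Pow(Add(Add(Function('W')(-24), Function('I')(-22, 12)), Function('M')(-8)), 2) = Pow(Add(Add(0, Mul(6, 12)), 0), 2) = Pow(Add(Add(0, 72), 0), 2) = Pow(Add(72, 0), 2) = Pow(72, 2) = 5184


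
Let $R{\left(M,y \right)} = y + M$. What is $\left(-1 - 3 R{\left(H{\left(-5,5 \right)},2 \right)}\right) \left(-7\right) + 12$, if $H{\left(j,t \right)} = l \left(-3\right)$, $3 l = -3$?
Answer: $124$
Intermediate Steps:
$l = -1$ ($l = \frac{1}{3} \left(-3\right) = -1$)
$H{\left(j,t \right)} = 3$ ($H{\left(j,t \right)} = \left(-1\right) \left(-3\right) = 3$)
$R{\left(M,y \right)} = M + y$
$\left(-1 - 3 R{\left(H{\left(-5,5 \right)},2 \right)}\right) \left(-7\right) + 12 = \left(-1 - 3 \left(3 + 2\right)\right) \left(-7\right) + 12 = \left(-1 - 15\right) \left(-7\right) + 12 = \left(-16\right) \left(-7\right) + 12 = 112 + 12 = 124$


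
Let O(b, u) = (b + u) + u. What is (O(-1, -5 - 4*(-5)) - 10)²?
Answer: 361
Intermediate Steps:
O(b, u) = b + 2*u
(O(-1, -5 - 4*(-5)) - 10)² = ((-1 + 2*(-5 - 4*(-5))) - 10)² = ((-1 + 2*(-5 + 20)) - 10)² = ((-1 + 2*15) - 10)² = ((-1 + 30) - 10)² = (29 - 10)² = 19² = 361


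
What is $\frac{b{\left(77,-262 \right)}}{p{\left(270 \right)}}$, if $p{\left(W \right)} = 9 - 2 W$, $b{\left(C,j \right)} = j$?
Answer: $\frac{262}{531} \approx 0.49341$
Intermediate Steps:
$\frac{b{\left(77,-262 \right)}}{p{\left(270 \right)}} = - \frac{262}{9 - 540} = - \frac{262}{-531} = \left(-262\right) \left(- \frac{1}{531}\right) = \frac{262}{531}$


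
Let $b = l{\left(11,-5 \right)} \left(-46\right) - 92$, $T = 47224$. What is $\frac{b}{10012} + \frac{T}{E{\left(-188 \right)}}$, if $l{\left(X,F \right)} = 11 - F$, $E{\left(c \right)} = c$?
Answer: $- \frac{29560147}{117641} \approx -251.27$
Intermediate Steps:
$b = -828$ ($b = \left(11 - -5\right) \left(-46\right) - 92 = \left(11 + 5\right) \left(-46\right) - 92 = 16 \left(-46\right) - 92 = -736 - 92 = -828$)
$\frac{b}{10012} + \frac{T}{E{\left(-188 \right)}} = - \frac{828}{10012} + \frac{47224}{-188} = \left(-828\right) \frac{1}{10012} + 47224 \left(- \frac{1}{188}\right) = - \frac{207}{2503} - \frac{11806}{47} = - \frac{29560147}{117641}$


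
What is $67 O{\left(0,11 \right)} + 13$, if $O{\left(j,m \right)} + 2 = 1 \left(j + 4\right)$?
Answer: $147$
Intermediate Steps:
$O{\left(j,m \right)} = 2 + j$ ($O{\left(j,m \right)} = -2 + 1 \left(j + 4\right) = -2 + 1 \left(4 + j\right) = -2 + \left(4 + j\right) = 2 + j$)
$67 O{\left(0,11 \right)} + 13 = 67 \left(2 + 0\right) + 13 = 67 \cdot 2 + 13 = 134 + 13 = 147$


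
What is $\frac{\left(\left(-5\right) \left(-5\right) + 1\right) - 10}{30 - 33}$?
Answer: $- \frac{16}{3} \approx -5.3333$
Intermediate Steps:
$\frac{\left(\left(-5\right) \left(-5\right) + 1\right) - 10}{30 - 33} = \frac{\left(25 + 1\right) - 10}{-3} = \left(26 - 10\right) \left(- \frac{1}{3}\right) = 16 \left(- \frac{1}{3}\right) = - \frac{16}{3}$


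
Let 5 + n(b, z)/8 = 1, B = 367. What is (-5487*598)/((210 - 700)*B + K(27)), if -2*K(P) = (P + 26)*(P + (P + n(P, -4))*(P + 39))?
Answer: 6562452/343601 ≈ 19.099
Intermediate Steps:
n(b, z) = -32 (n(b, z) = -40 + 8*1 = -40 + 8 = -32)
K(P) = -(26 + P)*(P + (-32 + P)*(39 + P))/2 (K(P) = -(P + 26)*(P + (P - 32)*(P + 39))/2 = -(26 + P)*(P + (-32 + P)*(39 + P))/2)
(-5487*598)/((210 - 700)*B + K(27)) = (-5487*598)/((210 - 700)*367 + (16224 - 17*27² + 520*27 - ½*27³)) = -3281226/(-490*367 + (16224 - 17*729 + 14040 - ½*19683)) = -3281226/(-179830 + (16224 - 12393 + 14040 - 19683/2)) = -3281226/(-179830 + 16059/2) = -3281226/(-343601/2) = -3281226*(-2/343601) = 6562452/343601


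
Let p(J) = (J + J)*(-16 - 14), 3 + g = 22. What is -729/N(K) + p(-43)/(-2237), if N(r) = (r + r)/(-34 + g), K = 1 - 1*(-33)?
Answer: 24286155/152116 ≈ 159.66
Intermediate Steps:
g = 19 (g = -3 + 22 = 19)
K = 34 (K = 1 + 33 = 34)
N(r) = -2*r/15 (N(r) = (r + r)/(-34 + 19) = (2*r)/(-15) = (2*r)*(-1/15) = -2*r/15)
p(J) = -60*J (p(J) = (2*J)*(-30) = -60*J)
-729/N(K) + p(-43)/(-2237) = -729/((-2/15*34)) - 60*(-43)/(-2237) = -729/(-68/15) + 2580*(-1/2237) = -729*(-15/68) - 2580/2237 = 10935/68 - 2580/2237 = 24286155/152116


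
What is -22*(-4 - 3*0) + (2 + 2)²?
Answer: 104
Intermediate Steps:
-22*(-4 - 3*0) + (2 + 2)² = -22*(-4 + 0) + 4² = -22*(-4) + 16 = 88 + 16 = 104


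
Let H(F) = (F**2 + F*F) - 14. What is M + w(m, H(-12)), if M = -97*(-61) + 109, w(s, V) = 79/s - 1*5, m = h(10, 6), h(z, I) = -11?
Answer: 66152/11 ≈ 6013.8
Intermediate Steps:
m = -11
H(F) = -14 + 2*F**2 (H(F) = (F**2 + F**2) - 14 = 2*F**2 - 14 = -14 + 2*F**2)
w(s, V) = -5 + 79/s (w(s, V) = 79/s - 5 = -5 + 79/s)
M = 6026 (M = 5917 + 109 = 6026)
M + w(m, H(-12)) = 6026 + (-5 + 79/(-11)) = 6026 + (-5 + 79*(-1/11)) = 6026 + (-5 - 79/11) = 6026 - 134/11 = 66152/11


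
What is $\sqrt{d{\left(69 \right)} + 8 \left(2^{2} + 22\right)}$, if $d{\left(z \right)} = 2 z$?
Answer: $\sqrt{346} \approx 18.601$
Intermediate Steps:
$\sqrt{d{\left(69 \right)} + 8 \left(2^{2} + 22\right)} = \sqrt{2 \cdot 69 + 8 \left(2^{2} + 22\right)} = \sqrt{138 + 8 \left(4 + 22\right)} = \sqrt{138 + 8 \cdot 26} = \sqrt{138 + 208} = \sqrt{346}$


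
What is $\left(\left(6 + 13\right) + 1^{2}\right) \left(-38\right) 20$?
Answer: $-15200$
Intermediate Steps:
$\left(\left(6 + 13\right) + 1^{2}\right) \left(-38\right) 20 = \left(19 + 1\right) \left(-38\right) 20 = 20 \left(-38\right) 20 = \left(-760\right) 20 = -15200$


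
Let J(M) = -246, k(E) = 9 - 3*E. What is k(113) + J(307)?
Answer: -576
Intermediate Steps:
k(113) + J(307) = (9 - 3*113) - 246 = (9 - 339) - 246 = -330 - 246 = -576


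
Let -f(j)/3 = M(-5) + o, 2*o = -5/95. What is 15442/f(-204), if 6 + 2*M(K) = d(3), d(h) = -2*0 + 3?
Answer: 293398/87 ≈ 3372.4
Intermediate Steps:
d(h) = 3 (d(h) = 0 + 3 = 3)
M(K) = -3/2 (M(K) = -3 + (1/2)*3 = -3 + 3/2 = -3/2)
o = -1/38 (o = (-5/95)/2 = (-5*1/95)/2 = (1/2)*(-1/19) = -1/38 ≈ -0.026316)
f(j) = 87/19 (f(j) = -3*(-3/2 - 1/38) = -3*(-29/19) = 87/19)
15442/f(-204) = 15442/(87/19) = 15442*(19/87) = 293398/87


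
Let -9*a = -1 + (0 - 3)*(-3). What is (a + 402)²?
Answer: 13032100/81 ≈ 1.6089e+5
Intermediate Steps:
a = -8/9 (a = -(-1 + (0 - 3)*(-3))/9 = -(-1 - 3*(-3))/9 = -(-1 + 9)/9 = -⅑*8 = -8/9 ≈ -0.88889)
(a + 402)² = (-8/9 + 402)² = (3610/9)² = 13032100/81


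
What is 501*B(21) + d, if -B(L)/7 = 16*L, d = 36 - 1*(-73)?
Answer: -1178243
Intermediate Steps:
d = 109 (d = 36 + 73 = 109)
B(L) = -112*L
501*B(21) + d = 501*(-112*21) + 109 = 501*(-2352) + 109 = -1178352 + 109 = -1178243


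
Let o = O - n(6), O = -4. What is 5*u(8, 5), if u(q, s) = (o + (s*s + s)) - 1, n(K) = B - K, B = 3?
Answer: 140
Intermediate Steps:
n(K) = 3 - K
o = -1 (o = -4 - (3 - 1*6) = -4 - (3 - 6) = -4 - 1*(-3) = -4 + 3 = -1)
u(q, s) = -2 + s + s² (u(q, s) = (-1 + (s*s + s)) - 1 = (-1 + (s² + s)) - 1 = (-1 + (s + s²)) - 1 = (-1 + s + s²) - 1 = -2 + s + s²)
5*u(8, 5) = 5*(-2 + 5 + 5²) = 5*(-2 + 5 + 25) = 5*28 = 140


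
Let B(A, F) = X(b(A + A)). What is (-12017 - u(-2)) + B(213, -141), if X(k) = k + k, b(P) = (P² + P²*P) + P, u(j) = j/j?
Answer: 154969338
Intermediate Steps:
u(j) = 1
b(P) = P + P² + P³ (b(P) = (P² + P³) + P = P + P² + P³)
X(k) = 2*k
B(A, F) = 4*A*(1 + 2*A + 4*A²) (B(A, F) = 2*((A + A)*(1 + (A + A) + (A + A)²)) = 2*((2*A)*(1 + 2*A + (2*A)²)) = 2*((2*A)*(1 + 2*A + 4*A²)) = 2*(2*A*(1 + 2*A + 4*A²)) = 4*A*(1 + 2*A + 4*A²))
(-12017 - u(-2)) + B(213, -141) = (-12017 - 1*1) + 4*213*(1 + 2*213 + 4*213²) = (-12017 - 1) + 4*213*(1 + 426 + 4*45369) = -12018 + 4*213*(1 + 426 + 181476) = -12018 + 4*213*181903 = -12018 + 154981356 = 154969338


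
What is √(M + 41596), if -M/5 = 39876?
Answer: 22*I*√326 ≈ 397.22*I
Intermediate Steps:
M = -199380 (M = -5*39876 = -199380)
√(M + 41596) = √(-199380 + 41596) = √(-157784) = 22*I*√326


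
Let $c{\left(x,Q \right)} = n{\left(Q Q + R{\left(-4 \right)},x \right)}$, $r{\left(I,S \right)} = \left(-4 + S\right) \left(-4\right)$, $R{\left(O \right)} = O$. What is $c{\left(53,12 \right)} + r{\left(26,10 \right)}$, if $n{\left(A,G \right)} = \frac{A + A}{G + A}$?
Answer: $- \frac{4352}{193} \approx -22.549$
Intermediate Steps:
$n{\left(A,G \right)} = \frac{2 A}{A + G}$
$r{\left(I,S \right)} = 16 - 4 S$
$c{\left(x,Q \right)} = \frac{2 \left(-4 + Q^{2}\right)}{-4 + x + Q^{2}}$ ($c{\left(x,Q \right)} = \frac{2 \left(Q Q - 4\right)}{\left(Q Q - 4\right) + x} = \frac{2 \left(Q^{2} - 4\right)}{\left(Q^{2} - 4\right) + x} = \frac{2 \left(-4 + Q^{2}\right)}{\left(-4 + Q^{2}\right) + x} = \frac{2 \left(-4 + Q^{2}\right)}{-4 + x + Q^{2}}$)
$c{\left(53,12 \right)} + r{\left(26,10 \right)} = \frac{2 \left(-4 + 12^{2}\right)}{-4 + 53 + 12^{2}} + \left(16 - 40\right) = \frac{2 \left(-4 + 144\right)}{-4 + 53 + 144} + \left(16 - 40\right) = 2 \cdot \frac{1}{193} \cdot 140 - 24 = \frac{280}{193} - 24 = - \frac{4352}{193}$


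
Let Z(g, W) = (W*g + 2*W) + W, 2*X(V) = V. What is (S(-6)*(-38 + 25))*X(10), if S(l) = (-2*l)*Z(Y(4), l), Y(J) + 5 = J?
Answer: 9360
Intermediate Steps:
X(V) = V/2
Y(J) = -5 + J
Z(g, W) = 3*W + W*g (Z(g, W) = (2*W + W*g) + W = 3*W + W*g)
S(l) = -4*l² (S(l) = (-2*l)*(l*(3 + (-5 + 4))) = (-2*l)*(l*(3 - 1)) = (-2*l)*(l*2) = (-2*l)*(2*l) = -4*l²)
(S(-6)*(-38 + 25))*X(10) = ((-4*(-6)²)*(-38 + 25))*((½)*10) = (-4*36*(-13))*5 = -144*(-13)*5 = 1872*5 = 9360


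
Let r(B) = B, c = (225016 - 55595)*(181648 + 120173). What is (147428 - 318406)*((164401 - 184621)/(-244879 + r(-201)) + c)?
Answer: -53567922972688513425/6127 ≈ -8.7429e+15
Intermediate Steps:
c = 51134815641 (c = 169421*301821 = 51134815641)
(147428 - 318406)*((164401 - 184621)/(-244879 + r(-201)) + c) = (147428 - 318406)*((164401 - 184621)/(-244879 - 201) + 51134815641) = -170978*(-20220/(-245080) + 51134815641) = -170978*(-20220*(-1/245080) + 51134815641) = -170978*(1011/12254 + 51134815641) = -170978*626606030865825/12254 = -53567922972688513425/6127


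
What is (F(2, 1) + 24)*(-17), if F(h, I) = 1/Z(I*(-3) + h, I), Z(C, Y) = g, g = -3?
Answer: -1207/3 ≈ -402.33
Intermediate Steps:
Z(C, Y) = -3
F(h, I) = -⅓ (F(h, I) = 1/(-3) = -⅓)
(F(2, 1) + 24)*(-17) = (-⅓ + 24)*(-17) = (71/3)*(-17) = -1207/3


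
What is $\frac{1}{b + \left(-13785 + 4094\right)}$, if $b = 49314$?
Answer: $\frac{1}{39623} \approx 2.5238 \cdot 10^{-5}$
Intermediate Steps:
$\frac{1}{b + \left(-13785 + 4094\right)} = \frac{1}{49314 + \left(-13785 + 4094\right)} = \frac{1}{49314 - 9691} = \frac{1}{39623}$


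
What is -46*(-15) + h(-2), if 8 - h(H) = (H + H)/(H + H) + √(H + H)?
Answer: 697 - 2*I ≈ 697.0 - 2.0*I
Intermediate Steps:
h(H) = 7 - √2*√H (h(H) = 8 - ((H + H)/(H + H) + √(H + H)) = 8 - ((2*H)/((2*H)) + √(2*H)) = 8 - ((2*H)*(1/(2*H)) + √2*√H) = 8 - (1 + √2*√H) = 8 + (-1 - √2*√H) = 7 - √2*√H)
-46*(-15) + h(-2) = -46*(-15) + (7 - √2*√(-2)) = 690 + (7 - √2*I*√2) = 690 + (7 - 2*I) = 697 - 2*I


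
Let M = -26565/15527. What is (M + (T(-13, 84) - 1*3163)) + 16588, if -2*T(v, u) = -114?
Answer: 209308449/15527 ≈ 13480.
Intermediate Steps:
T(v, u) = 57 (T(v, u) = -½*(-114) = 57)
M = -26565/15527 (M = -26565*1/15527 = -26565/15527 ≈ -1.7109)
(M + (T(-13, 84) - 1*3163)) + 16588 = (-26565/15527 + (57 - 1*3163)) + 16588 = (-26565/15527 + (57 - 3163)) + 16588 = (-26565/15527 - 3106) + 16588 = -48253427/15527 + 16588 = 209308449/15527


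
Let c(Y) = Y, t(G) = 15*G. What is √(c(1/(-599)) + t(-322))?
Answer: I*√1733009429/599 ≈ 69.498*I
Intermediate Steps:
√(c(1/(-599)) + t(-322)) = √(1/(-599) + 15*(-322)) = √(-1/599 - 4830) = √(-2893171/599) = I*√1733009429/599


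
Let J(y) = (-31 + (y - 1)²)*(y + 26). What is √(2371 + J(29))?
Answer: √43786 ≈ 209.25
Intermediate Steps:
J(y) = (-31 + (-1 + y)²)*(26 + y)
√(2371 + J(29)) = √(2371 + (-780 + 29³ - 82*29 + 24*29²)) = √(2371 + (-780 + 24389 - 2378 + 24*841)) = √(2371 + (-780 + 24389 - 2378 + 20184)) = √(2371 + 41415) = √43786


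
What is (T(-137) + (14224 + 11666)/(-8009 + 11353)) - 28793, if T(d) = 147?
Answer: -47883167/1672 ≈ -28638.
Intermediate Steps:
(T(-137) + (14224 + 11666)/(-8009 + 11353)) - 28793 = (147 + (14224 + 11666)/(-8009 + 11353)) - 28793 = (147 + 25890/3344) - 28793 = (147 + 25890*(1/3344)) - 28793 = (147 + 12945/1672) - 28793 = 258729/1672 - 28793 = -47883167/1672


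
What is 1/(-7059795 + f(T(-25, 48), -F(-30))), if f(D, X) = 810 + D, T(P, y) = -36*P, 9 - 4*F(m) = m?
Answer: -1/7058085 ≈ -1.4168e-7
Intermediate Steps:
F(m) = 9/4 - m/4
1/(-7059795 + f(T(-25, 48), -F(-30))) = 1/(-7059795 + (810 - 36*(-25))) = 1/(-7059795 + (810 + 900)) = 1/(-7059795 + 1710) = 1/(-7058085) = -1/7058085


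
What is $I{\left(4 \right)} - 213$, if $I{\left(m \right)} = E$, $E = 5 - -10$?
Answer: $-198$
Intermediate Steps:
$E = 15$ ($E = 5 + 10 = 15$)
$I{\left(m \right)} = 15$
$I{\left(4 \right)} - 213 = 15 - 213 = -198$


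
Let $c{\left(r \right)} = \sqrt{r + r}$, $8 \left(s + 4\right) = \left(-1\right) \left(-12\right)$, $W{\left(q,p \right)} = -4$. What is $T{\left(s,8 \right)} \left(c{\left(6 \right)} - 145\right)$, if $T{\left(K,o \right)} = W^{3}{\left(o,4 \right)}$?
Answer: $9280 - 128 \sqrt{3} \approx 9058.3$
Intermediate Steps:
$s = - \frac{5}{2}$ ($s = -4 + \frac{\left(-1\right) \left(-12\right)}{8} = -4 + \frac{1}{8} \cdot 12 = -4 + \frac{3}{2} = - \frac{5}{2} \approx -2.5$)
$T{\left(K,o \right)} = -64$ ($T{\left(K,o \right)} = \left(-4\right)^{3} = -64$)
$c{\left(r \right)} = \sqrt{2} \sqrt{r}$ ($c{\left(r \right)} = \sqrt{2 r} = \sqrt{2} \sqrt{r}$)
$T{\left(s,8 \right)} \left(c{\left(6 \right)} - 145\right) = - 64 \left(\sqrt{2} \sqrt{6} - 145\right) = - 64 \left(2 \sqrt{3} - 145\right) = - 64 \left(-145 + 2 \sqrt{3}\right) = 9280 - 128 \sqrt{3}$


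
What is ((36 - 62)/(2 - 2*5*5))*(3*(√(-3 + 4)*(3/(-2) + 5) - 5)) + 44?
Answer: 665/16 ≈ 41.563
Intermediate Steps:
((36 - 62)/(2 - 2*5*5))*(3*(√(-3 + 4)*(3/(-2) + 5) - 5)) + 44 = (-26/(2 - 10*5))*(3*(√1*(3*(-½) + 5) - 5)) + 44 = (-26/(2 - 50))*(3*(1*(-3/2 + 5) - 5)) + 44 = (-26/(-48))*(3*(1*(7/2) - 5)) + 44 = (-26*(-1/48))*(3*(7/2 - 5)) + 44 = 13*(3*(-3/2))/24 + 44 = (13/24)*(-9/2) + 44 = -39/16 + 44 = 665/16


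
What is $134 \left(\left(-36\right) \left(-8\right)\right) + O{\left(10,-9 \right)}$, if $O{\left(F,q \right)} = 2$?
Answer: $38594$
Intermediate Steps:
$134 \left(\left(-36\right) \left(-8\right)\right) + O{\left(10,-9 \right)} = 134 \left(\left(-36\right) \left(-8\right)\right) + 2 = 134 \cdot 288 + 2 = 38592 + 2 = 38594$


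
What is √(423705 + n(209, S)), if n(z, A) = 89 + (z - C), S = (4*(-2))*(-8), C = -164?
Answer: √424167 ≈ 651.28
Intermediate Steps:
S = 64 (S = -8*(-8) = 64)
n(z, A) = 253 + z (n(z, A) = 89 + (z - 1*(-164)) = 89 + (z + 164) = 89 + (164 + z) = 253 + z)
√(423705 + n(209, S)) = √(423705 + (253 + 209)) = √(423705 + 462) = √424167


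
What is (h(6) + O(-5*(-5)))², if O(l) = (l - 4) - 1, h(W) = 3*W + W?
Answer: 1936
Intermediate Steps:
h(W) = 4*W
O(l) = -5 + l (O(l) = (-4 + l) - 1 = -5 + l)
(h(6) + O(-5*(-5)))² = (4*6 + (-5 - 5*(-5)))² = (24 + (-5 + 25))² = (24 + 20)² = 44² = 1936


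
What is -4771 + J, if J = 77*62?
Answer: 3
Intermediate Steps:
J = 4774
-4771 + J = -4771 + 4774 = 3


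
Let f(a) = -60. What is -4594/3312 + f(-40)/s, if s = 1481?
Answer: -3501217/2452536 ≈ -1.4276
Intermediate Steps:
-4594/3312 + f(-40)/s = -4594/3312 - 60/1481 = -4594*1/3312 - 60*1/1481 = -2297/1656 - 60/1481 = -3501217/2452536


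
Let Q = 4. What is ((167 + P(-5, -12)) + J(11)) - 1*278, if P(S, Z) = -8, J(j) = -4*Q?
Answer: -135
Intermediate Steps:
J(j) = -16 (J(j) = -4*4 = -16)
((167 + P(-5, -12)) + J(11)) - 1*278 = ((167 - 8) - 16) - 1*278 = (159 - 16) - 278 = 143 - 278 = -135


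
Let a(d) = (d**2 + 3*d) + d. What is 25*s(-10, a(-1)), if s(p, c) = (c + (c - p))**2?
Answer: 400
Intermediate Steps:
a(d) = d**2 + 4*d
s(p, c) = (-p + 2*c)**2
25*s(-10, a(-1)) = 25*(-1*(-10) + 2*(-(4 - 1)))**2 = 25*(10 + 2*(-1*3))**2 = 25*(10 + 2*(-3))**2 = 25*(10 - 6)**2 = 25*4**2 = 25*16 = 400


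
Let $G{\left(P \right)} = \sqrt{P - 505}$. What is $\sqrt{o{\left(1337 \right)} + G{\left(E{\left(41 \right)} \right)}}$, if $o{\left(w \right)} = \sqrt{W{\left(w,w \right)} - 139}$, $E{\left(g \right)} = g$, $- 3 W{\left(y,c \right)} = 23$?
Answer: $\frac{\sqrt{6} \sqrt{i} \sqrt{\sqrt{330} + 6 \sqrt{29}}}{3} \approx 4.1019 + 4.1019 i$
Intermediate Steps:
$W{\left(y,c \right)} = - \frac{23}{3}$ ($W{\left(y,c \right)} = \left(- \frac{1}{3}\right) 23 = - \frac{23}{3}$)
$G{\left(P \right)} = \sqrt{-505 + P}$
$o{\left(w \right)} = \frac{2 i \sqrt{330}}{3}$ ($o{\left(w \right)} = \sqrt{- \frac{23}{3} - 139} = \sqrt{- \frac{440}{3}} = \frac{2 i \sqrt{330}}{3}$)
$\sqrt{o{\left(1337 \right)} + G{\left(E{\left(41 \right)} \right)}} = \sqrt{\frac{2 i \sqrt{330}}{3} + \sqrt{-505 + 41}} = \sqrt{\frac{2 i \sqrt{330}}{3} + \sqrt{-464}} = \sqrt{\frac{2 i \sqrt{330}}{3} + 4 i \sqrt{29}} = \sqrt{4 i \sqrt{29} + \frac{2 i \sqrt{330}}{3}}$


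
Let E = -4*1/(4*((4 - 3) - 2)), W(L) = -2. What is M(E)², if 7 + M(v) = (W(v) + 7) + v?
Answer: 1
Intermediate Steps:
E = 1 (E = -4*1/(4*(1 - 2)) = -4/((-1*4)) = -4/(-4) = -4*(-¼) = 1)
M(v) = -2 + v (M(v) = -7 + ((-2 + 7) + v) = -7 + (5 + v) = -2 + v)
M(E)² = (-2 + 1)² = (-1)² = 1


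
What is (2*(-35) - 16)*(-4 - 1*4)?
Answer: 688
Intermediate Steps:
(2*(-35) - 16)*(-4 - 1*4) = (-70 - 16)*(-4 - 4) = -86*(-8) = 688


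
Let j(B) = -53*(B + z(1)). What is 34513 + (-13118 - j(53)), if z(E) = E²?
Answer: 24257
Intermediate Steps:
j(B) = -53 - 53*B (j(B) = -53*(B + 1²) = -53*(B + 1) = -53*(1 + B) = -53 - 53*B)
34513 + (-13118 - j(53)) = 34513 + (-13118 - (-53 - 53*53)) = 34513 + (-13118 - (-53 - 2809)) = 34513 + (-13118 - 1*(-2862)) = 34513 + (-13118 + 2862) = 34513 - 10256 = 24257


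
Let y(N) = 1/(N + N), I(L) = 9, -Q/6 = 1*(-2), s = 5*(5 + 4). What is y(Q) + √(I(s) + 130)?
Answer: 1/24 + √139 ≈ 11.831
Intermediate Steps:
s = 45 (s = 5*9 = 45)
Q = 12 (Q = -6*(-2) = 12)
y(N) = 1/(2*N)
y(Q) + √(I(s) + 130) = (½)/12 + √(9 + 130) = (½)*(1/12) + √139 = 1/24 + √139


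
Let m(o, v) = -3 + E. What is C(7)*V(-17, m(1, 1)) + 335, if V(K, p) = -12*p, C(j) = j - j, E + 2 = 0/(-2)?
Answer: 335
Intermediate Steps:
E = -2 (E = -2 + 0/(-2) = -2 + 0*(-1/2) = -2 + 0 = -2)
m(o, v) = -5 (m(o, v) = -3 - 2 = -5)
C(j) = 0
C(7)*V(-17, m(1, 1)) + 335 = 0*(-12*(-5)) + 335 = 0*60 + 335 = 0 + 335 = 335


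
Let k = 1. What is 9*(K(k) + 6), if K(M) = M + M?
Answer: 72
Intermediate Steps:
K(M) = 2*M
9*(K(k) + 6) = 9*(2*1 + 6) = 9*(2 + 6) = 9*8 = 72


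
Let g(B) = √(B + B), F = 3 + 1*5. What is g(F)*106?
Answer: 424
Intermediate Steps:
F = 8 (F = 3 + 5 = 8)
g(B) = √2*√B (g(B) = √(2*B) = √2*√B)
g(F)*106 = (√2*√8)*106 = (√2*(2*√2))*106 = 4*106 = 424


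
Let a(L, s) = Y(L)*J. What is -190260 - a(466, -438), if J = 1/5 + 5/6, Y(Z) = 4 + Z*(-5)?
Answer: -2817847/15 ≈ -1.8786e+5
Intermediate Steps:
Y(Z) = 4 - 5*Z
J = 31/30 (J = 1*(⅕) + 5*(⅙) = ⅕ + ⅚ = 31/30 ≈ 1.0333)
a(L, s) = 62/15 - 31*L/6 (a(L, s) = (4 - 5*L)*(31/30) = 62/15 - 31*L/6)
-190260 - a(466, -438) = -190260 - (62/15 - 31/6*466) = -190260 - (62/15 - 7223/3) = -190260 - 1*(-36053/15) = -190260 + 36053/15 = -2817847/15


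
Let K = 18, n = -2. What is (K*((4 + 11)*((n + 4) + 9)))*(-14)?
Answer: -41580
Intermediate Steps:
(K*((4 + 11)*((n + 4) + 9)))*(-14) = (18*((4 + 11)*((-2 + 4) + 9)))*(-14) = (18*(15*(2 + 9)))*(-14) = (18*(15*11))*(-14) = (18*165)*(-14) = 2970*(-14) = -41580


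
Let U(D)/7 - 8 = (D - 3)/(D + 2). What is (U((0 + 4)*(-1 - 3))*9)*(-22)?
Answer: -12969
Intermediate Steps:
U(D) = 56 + 7*(-3 + D)/(2 + D) (U(D) = 56 + 7*((D - 3)/(D + 2)) = 56 + 7*((-3 + D)/(2 + D)) = 56 + 7*(-3 + D)/(2 + D))
(U((0 + 4)*(-1 - 3))*9)*(-22) = ((7*(13 + 9*((0 + 4)*(-1 - 3)))/(2 + (0 + 4)*(-1 - 3)))*9)*(-22) = ((7*(13 + 9*(4*(-4)))/(2 + 4*(-4)))*9)*(-22) = ((7*(13 + 9*(-16))/(2 - 16))*9)*(-22) = ((7*(13 - 144)/(-14))*9)*(-22) = ((7*(-1/14)*(-131))*9)*(-22) = ((131/2)*9)*(-22) = (1179/2)*(-22) = -12969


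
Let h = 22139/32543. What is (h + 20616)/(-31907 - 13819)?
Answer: -670928627/1488061218 ≈ -0.45087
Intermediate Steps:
h = 22139/32543 (h = 22139*(1/32543) = 22139/32543 ≈ 0.68030)
(h + 20616)/(-31907 - 13819) = (22139/32543 + 20616)/(-31907 - 13819) = (670928627/32543)/(-45726) = (670928627/32543)*(-1/45726) = -670928627/1488061218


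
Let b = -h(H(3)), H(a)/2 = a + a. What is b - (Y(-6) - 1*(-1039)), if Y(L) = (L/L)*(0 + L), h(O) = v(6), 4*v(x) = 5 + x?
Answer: -4143/4 ≈ -1035.8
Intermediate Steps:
H(a) = 4*a (H(a) = 2*(a + a) = 2*(2*a) = 4*a)
v(x) = 5/4 + x/4 (v(x) = (5 + x)/4 = 5/4 + x/4)
h(O) = 11/4 (h(O) = 5/4 + (¼)*6 = 5/4 + 3/2 = 11/4)
Y(L) = L (Y(L) = 1*L = L)
b = -11/4 (b = -1*11/4 = -11/4 ≈ -2.7500)
b - (Y(-6) - 1*(-1039)) = -11/4 - (-6 - 1*(-1039)) = -11/4 - (-6 + 1039) = -11/4 - 1*1033 = -11/4 - 1033 = -4143/4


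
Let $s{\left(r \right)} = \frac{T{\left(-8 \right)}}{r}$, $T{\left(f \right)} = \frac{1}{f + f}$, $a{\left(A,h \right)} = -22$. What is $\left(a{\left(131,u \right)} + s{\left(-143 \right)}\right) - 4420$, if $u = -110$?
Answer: $- \frac{10163295}{2288} \approx -4442.0$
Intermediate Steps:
$T{\left(f \right)} = \frac{1}{2 f}$
$s{\left(r \right)} = - \frac{1}{16 r}$ ($s{\left(r \right)} = \frac{\frac{1}{2} \frac{1}{-8}}{r} = \frac{\frac{1}{2} \left(- \frac{1}{8}\right)}{r} = - \frac{1}{16 r}$)
$\left(a{\left(131,u \right)} + s{\left(-143 \right)}\right) - 4420 = \left(-22 - \frac{1}{16 \left(-143\right)}\right) - 4420 = \left(-22 - - \frac{1}{2288}\right) - 4420 = \left(-22 + \frac{1}{2288}\right) - 4420 = - \frac{50335}{2288} - 4420 = - \frac{10163295}{2288}$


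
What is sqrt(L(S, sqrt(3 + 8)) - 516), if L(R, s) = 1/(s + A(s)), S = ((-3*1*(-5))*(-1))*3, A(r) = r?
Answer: sqrt(-249744 + 22*sqrt(11))/22 ≈ 22.712*I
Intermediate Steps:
S = -45 (S = (-3*(-5)*(-1))*3 = (15*(-1))*3 = -15*3 = -45)
L(R, s) = 1/(2*s) (L(R, s) = 1/(s + s) = 1/(2*s))
sqrt(L(S, sqrt(3 + 8)) - 516) = sqrt(1/(2*(sqrt(3 + 8))) - 516) = sqrt(1/(2*(sqrt(11))) - 516) = sqrt((sqrt(11)/11)/2 - 516) = sqrt(sqrt(11)/22 - 516) = sqrt(-516 + sqrt(11)/22)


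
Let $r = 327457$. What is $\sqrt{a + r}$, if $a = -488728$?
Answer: $9 i \sqrt{1991} \approx 401.59 i$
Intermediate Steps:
$\sqrt{a + r} = \sqrt{-488728 + 327457} = \sqrt{-161271} = 9 i \sqrt{1991}$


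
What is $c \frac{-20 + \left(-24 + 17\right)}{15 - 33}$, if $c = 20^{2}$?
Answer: $600$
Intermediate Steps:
$c = 400$
$c \frac{-20 + \left(-24 + 17\right)}{15 - 33} = 400 \frac{-20 + \left(-24 + 17\right)}{15 - 33} = 400 \frac{-20 - 7}{-18} = 400 \left(\left(-27\right) \left(- \frac{1}{18}\right)\right) = 400 \cdot \frac{3}{2} = 600$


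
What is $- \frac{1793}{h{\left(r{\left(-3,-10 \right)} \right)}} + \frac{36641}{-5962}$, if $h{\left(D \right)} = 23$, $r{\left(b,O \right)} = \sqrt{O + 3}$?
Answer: $- \frac{1048419}{12466} \approx -84.102$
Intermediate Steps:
$r{\left(b,O \right)} = \sqrt{3 + O}$
$- \frac{1793}{h{\left(r{\left(-3,-10 \right)} \right)}} + \frac{36641}{-5962} = - \frac{1793}{23} + \frac{36641}{-5962} = \left(-1793\right) \frac{1}{23} + 36641 \left(- \frac{1}{5962}\right) = - \frac{1793}{23} - \frac{3331}{542} = - \frac{1048419}{12466}$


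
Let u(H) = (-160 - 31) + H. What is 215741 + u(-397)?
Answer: 215153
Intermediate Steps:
u(H) = -191 + H
215741 + u(-397) = 215741 + (-191 - 397) = 215741 - 588 = 215153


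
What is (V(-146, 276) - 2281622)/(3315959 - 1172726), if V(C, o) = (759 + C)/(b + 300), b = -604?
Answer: -77068189/72393648 ≈ -1.0646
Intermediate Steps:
V(C, o) = -759/304 - C/304 (V(C, o) = (759 + C)/(-604 + 300) = (759 + C)/(-304) = (759 + C)*(-1/304) = -759/304 - C/304)
(V(-146, 276) - 2281622)/(3315959 - 1172726) = ((-759/304 - 1/304*(-146)) - 2281622)/(3315959 - 1172726) = ((-759/304 + 73/152) - 2281622)/2143233 = (-613/304 - 2281622)*(1/2143233) = -693613701/304*1/2143233 = -77068189/72393648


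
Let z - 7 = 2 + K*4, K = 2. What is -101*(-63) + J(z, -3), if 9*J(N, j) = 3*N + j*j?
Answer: 19109/3 ≈ 6369.7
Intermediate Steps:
z = 17 (z = 7 + (2 + 2*4) = 7 + (2 + 8) = 7 + 10 = 17)
J(N, j) = N/3 + j²/9 (J(N, j) = (3*N + j*j)/9 = (3*N + j²)/9 = (j² + 3*N)/9 = N/3 + j²/9)
-101*(-63) + J(z, -3) = -101*(-63) + ((⅓)*17 + (⅑)*(-3)²) = 6363 + (17/3 + (⅑)*9) = 6363 + (17/3 + 1) = 6363 + 20/3 = 19109/3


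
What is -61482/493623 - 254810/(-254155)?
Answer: 7343607928/8363783571 ≈ 0.87803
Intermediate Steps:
-61482/493623 - 254810/(-254155) = -61482*1/493623 - 254810*(-1/254155) = -20494/164541 + 50962/50831 = 7343607928/8363783571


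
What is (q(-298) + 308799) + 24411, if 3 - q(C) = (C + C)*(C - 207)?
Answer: 32233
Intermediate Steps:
q(C) = 3 - 2*C*(-207 + C) (q(C) = 3 - (C + C)*(C - 207) = 3 - 2*C*(-207 + C))
(q(-298) + 308799) + 24411 = ((3 - 2*(-298)² + 414*(-298)) + 308799) + 24411 = ((3 - 2*88804 - 123372) + 308799) + 24411 = ((3 - 177608 - 123372) + 308799) + 24411 = (-300977 + 308799) + 24411 = 7822 + 24411 = 32233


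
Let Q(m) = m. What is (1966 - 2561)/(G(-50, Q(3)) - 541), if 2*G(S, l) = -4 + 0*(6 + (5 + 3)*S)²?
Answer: 595/543 ≈ 1.0958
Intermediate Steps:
G(S, l) = -2 (G(S, l) = (-4 + 0*(6 + (5 + 3)*S)²)/2 = (-4 + 0*(6 + 8*S)²)/2 = (-4 + 0)/2 = (½)*(-4) = -2)
(1966 - 2561)/(G(-50, Q(3)) - 541) = (1966 - 2561)/(-2 - 541) = -595/(-543) = -595*(-1/543) = 595/543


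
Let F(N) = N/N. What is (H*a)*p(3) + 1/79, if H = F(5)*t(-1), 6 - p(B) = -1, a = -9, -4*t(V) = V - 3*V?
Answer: 4979/158 ≈ 31.513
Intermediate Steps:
t(V) = V/2 (t(V) = -(V - 3*V)/4 = -(-1)*V/2 = V/2)
F(N) = 1
p(B) = 7 (p(B) = 6 - 1*(-1) = 6 + 1 = 7)
H = -½ (H = 1*((½)*(-1)) = 1*(-½) = -½ ≈ -0.50000)
(H*a)*p(3) + 1/79 = -½*(-9)*7 + 1/79 = (9/2)*7 + 1/79 = 63/2 + 1/79 = 4979/158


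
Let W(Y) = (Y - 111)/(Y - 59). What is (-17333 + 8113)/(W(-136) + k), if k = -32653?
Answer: 34575/122444 ≈ 0.28237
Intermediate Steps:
W(Y) = (-111 + Y)/(-59 + Y)
(-17333 + 8113)/(W(-136) + k) = (-17333 + 8113)/((-111 - 136)/(-59 - 136) - 32653) = -9220/(-247/(-195) - 32653) = -9220/(-1/195*(-247) - 32653) = -9220/(19/15 - 32653) = -9220/(-489776/15) = -9220*(-15/489776) = 34575/122444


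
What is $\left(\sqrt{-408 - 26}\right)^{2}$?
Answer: $-434$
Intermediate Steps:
$\left(\sqrt{-408 - 26}\right)^{2} = \left(\sqrt{-434}\right)^{2} = \left(i \sqrt{434}\right)^{2} = -434$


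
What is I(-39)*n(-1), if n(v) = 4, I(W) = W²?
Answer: 6084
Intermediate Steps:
I(-39)*n(-1) = (-39)²*4 = 1521*4 = 6084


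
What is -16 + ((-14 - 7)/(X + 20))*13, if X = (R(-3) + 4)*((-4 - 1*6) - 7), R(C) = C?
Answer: -107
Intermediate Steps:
X = -17 (X = (-3 + 4)*((-4 - 1*6) - 7) = 1*((-4 - 6) - 7) = 1*(-10 - 7) = 1*(-17) = -17)
-16 + ((-14 - 7)/(X + 20))*13 = -16 + ((-14 - 7)/(-17 + 20))*13 = -16 - 21/3*13 = -16 - 21*⅓*13 = -16 - 7*13 = -16 - 91 = -107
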